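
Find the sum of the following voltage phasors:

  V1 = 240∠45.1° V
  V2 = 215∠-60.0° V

Step 1 — Convert each phasor to rectangular form:
  V1 = 240·(cos(45.1°) + j·sin(45.1°)) = 169.4 + j170 V
  V2 = 215·(cos(-60.0°) + j·sin(-60.0°)) = 107.5 - j186.2 V
Step 2 — Sum components: V_total = 276.9 - j16.19 V.
Step 3 — Convert to polar: |V_total| = 277.4 V, ∠V_total = -3.3°.

V_total = 277.4∠-3.3° V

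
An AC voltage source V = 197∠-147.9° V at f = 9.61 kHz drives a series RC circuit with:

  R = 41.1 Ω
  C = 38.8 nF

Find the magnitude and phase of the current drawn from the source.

Step 1 — Angular frequency: ω = 2π·f = 2π·9610 = 6.038e+04 rad/s.
Step 2 — Component impedances:
  R: Z = R = 41.1 Ω
  C: Z = 1/(jωC) = -j/(ω·C) = 0 - j426.8 Ω
Step 3 — Series combination: Z_total = R + C = 41.1 - j426.8 Ω = 428.8∠-84.5° Ω.
Step 4 — Source phasor: V = 197∠-147.9° V = -166.9 - j104.7 V.
Step 5 — Ohm's law: I = V / Z_total = (-166.9 - j104.7) / (41.1 - j426.8) = 0.2057 - j0.4108 A.
Step 6 — Convert to polar: |I| = 0.4594 A, ∠I = -63.4°.

I = 0.4594∠-63.4° A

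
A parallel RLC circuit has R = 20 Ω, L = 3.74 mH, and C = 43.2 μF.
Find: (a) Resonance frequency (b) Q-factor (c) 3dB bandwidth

Step 1 — Resonance: ω₀ = 1/√(LC) = 1/√(0.00374·4.32e-05) = 2488 rad/s.
Step 2 — f₀ = ω₀/(2π) = 396 Hz.
Step 3 — Parallel Q: Q = R/(ω₀L) = 20/(2488·0.00374) = 2.149.
Step 4 — Bandwidth: Δω = ω₀/Q = 1157 rad/s; BW = Δω/(2π) = 184.2 Hz.

(a) f₀ = 396 Hz  (b) Q = 2.149  (c) BW = 184.2 Hz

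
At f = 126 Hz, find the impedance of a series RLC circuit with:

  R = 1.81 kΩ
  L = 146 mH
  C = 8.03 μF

Step 1 — Angular frequency: ω = 2π·f = 2π·126 = 791.7 rad/s.
Step 2 — Component impedances:
  R: Z = R = 1810 Ω
  L: Z = jωL = j·791.7·0.146 = 0 + j115.6 Ω
  C: Z = 1/(jωC) = -j/(ω·C) = 0 - j157.3 Ω
Step 3 — Series combination: Z_total = R + L + C = 1810 - j41.72 Ω = 1810∠-1.3° Ω.

Z = 1810 - j41.72 Ω = 1810∠-1.3° Ω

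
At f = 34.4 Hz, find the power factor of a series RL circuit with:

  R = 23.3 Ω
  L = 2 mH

Step 1 — Angular frequency: ω = 2π·f = 2π·34.4 = 216.1 rad/s.
Step 2 — Component impedances:
  R: Z = R = 23.3 Ω
  L: Z = jωL = j·216.1·0.002 = 0 + j0.4323 Ω
Step 3 — Series combination: Z_total = R + L = 23.3 + j0.4323 Ω = 23.3∠1.1° Ω.
Step 4 — Power factor: PF = cos(φ) = Re(Z)/|Z| = 23.3/23.304 = 0.9998.
Step 5 — Type: Im(Z) = 0.4323 ⇒ lagging (phase φ = 1.1°).

PF = 0.9998 (lagging, φ = 1.1°)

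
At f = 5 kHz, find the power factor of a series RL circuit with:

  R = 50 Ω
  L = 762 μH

Step 1 — Angular frequency: ω = 2π·f = 2π·5000 = 3.142e+04 rad/s.
Step 2 — Component impedances:
  R: Z = R = 50 Ω
  L: Z = jωL = j·3.142e+04·0.000762 = 0 + j23.94 Ω
Step 3 — Series combination: Z_total = R + L = 50 + j23.94 Ω = 55.44∠25.6° Ω.
Step 4 — Power factor: PF = cos(φ) = Re(Z)/|Z| = 50/55.435 = 0.902.
Step 5 — Type: Im(Z) = 23.94 ⇒ lagging (phase φ = 25.6°).

PF = 0.902 (lagging, φ = 25.6°)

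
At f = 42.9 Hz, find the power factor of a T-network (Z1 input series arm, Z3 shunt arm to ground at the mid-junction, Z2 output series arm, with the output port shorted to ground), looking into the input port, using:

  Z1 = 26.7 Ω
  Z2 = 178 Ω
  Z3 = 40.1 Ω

Step 1 — Angular frequency: ω = 2π·f = 2π·42.9 = 269.5 rad/s.
Step 2 — Component impedances:
  Z1: Z = R = 26.7 Ω
  Z2: Z = R = 178 Ω
  Z3: Z = R = 40.1 Ω
Step 3 — With the output port shorted to ground, the output series arm Z2 runs from the junction to ground; the shunt arm Z3 also runs from the junction to ground. They appear in parallel: Z3 || Z2 = 32.73 Ω.
Step 4 — Series with input arm Z1: Z_in = Z1 + (Z3 || Z2) = 59.43 Ω = 59.43∠0.0° Ω.
Step 5 — Power factor: PF = cos(φ) = Re(Z)/|Z| = 59.43/59.43 = 1.
Step 6 — Type: Im(Z) = 0 ⇒ unity (phase φ = 0.0°).

PF = 1 (unity, φ = 0.0°)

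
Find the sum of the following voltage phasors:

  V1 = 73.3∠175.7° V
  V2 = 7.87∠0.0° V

Step 1 — Convert each phasor to rectangular form:
  V1 = 73.3·(cos(175.7°) + j·sin(175.7°)) = -73.09 + j5.496 V
  V2 = 7.87·(cos(0.0°) + j·sin(0.0°)) = 7.87 V
Step 2 — Sum components: V_total = -65.22 + j5.496 V.
Step 3 — Convert to polar: |V_total| = 65.45 V, ∠V_total = 175.2°.

V_total = 65.45∠175.2° V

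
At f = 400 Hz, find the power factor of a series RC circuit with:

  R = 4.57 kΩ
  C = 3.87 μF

Step 1 — Angular frequency: ω = 2π·f = 2π·400 = 2513 rad/s.
Step 2 — Component impedances:
  R: Z = R = 4570 Ω
  C: Z = 1/(jωC) = -j/(ω·C) = 0 - j102.8 Ω
Step 3 — Series combination: Z_total = R + C = 4570 - j102.8 Ω = 4571∠-1.3° Ω.
Step 4 — Power factor: PF = cos(φ) = Re(Z)/|Z| = 4570/4571.2 = 0.9997.
Step 5 — Type: Im(Z) = -102.8 ⇒ leading (phase φ = -1.3°).

PF = 0.9997 (leading, φ = -1.3°)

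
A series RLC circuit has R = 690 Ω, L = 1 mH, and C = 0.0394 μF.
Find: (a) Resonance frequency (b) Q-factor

Step 1 — Resonance condition Im(Z)=0 gives ω₀ = 1/√(LC).
Step 2 — ω₀ = 1/√(0.001·3.94e-08) = 1.593e+05 rad/s.
Step 3 — f₀ = ω₀/(2π) = 2.536e+04 Hz.
Step 4 — Series Q: Q = ω₀L/R = 1.593e+05·0.001/690 = 0.2309.

(a) f₀ = 2.536e+04 Hz  (b) Q = 0.2309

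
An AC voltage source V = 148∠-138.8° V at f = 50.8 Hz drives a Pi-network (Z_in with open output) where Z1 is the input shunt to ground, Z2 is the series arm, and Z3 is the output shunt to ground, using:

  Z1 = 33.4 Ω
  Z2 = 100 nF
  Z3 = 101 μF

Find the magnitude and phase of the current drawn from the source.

Step 1 — Angular frequency: ω = 2π·f = 2π·50.8 = 319.2 rad/s.
Step 2 — Component impedances:
  Z1: Z = R = 33.4 Ω
  Z2: Z = 1/(jωC) = -j/(ω·C) = 0 - j3.133e+04 Ω
  Z3: Z = 1/(jωC) = -j/(ω·C) = 0 - j31.02 Ω
Step 3 — With open output, the series arm Z2 and the output shunt Z3 appear in series to ground: Z2 + Z3 = 0 - j3.136e+04 Ω.
Step 4 — Parallel with input shunt Z1: Z_in = Z1 || (Z2 + Z3) = 33.4 - j0.03557 Ω = 33.4∠-0.1° Ω.
Step 5 — Source phasor: V = 148∠-138.8° V = -111.4 - j97.49 V.
Step 6 — Ohm's law: I = V / Z_total = (-111.4 - j97.49) / (33.4 - j0.03557) = -3.331 - j2.922 A.
Step 7 — Convert to polar: |I| = 4.431 A, ∠I = -138.7°.

I = 4.431∠-138.7° A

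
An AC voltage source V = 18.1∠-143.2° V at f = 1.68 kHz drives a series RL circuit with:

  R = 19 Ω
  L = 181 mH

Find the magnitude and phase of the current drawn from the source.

Step 1 — Angular frequency: ω = 2π·f = 2π·1680 = 1.056e+04 rad/s.
Step 2 — Component impedances:
  R: Z = R = 19 Ω
  L: Z = jωL = j·1.056e+04·0.181 = 0 + j1911 Ω
Step 3 — Series combination: Z_total = R + L = 19 + j1911 Ω = 1911∠89.4° Ω.
Step 4 — Source phasor: V = 18.1∠-143.2° V = -14.49 - j10.84 V.
Step 5 — Ohm's law: I = V / Z_total = (-14.49 - j10.84) / (19 + j1911) = -0.00575 + j0.007529 A.
Step 6 — Convert to polar: |I| = 0.009473 A, ∠I = 127.4°.

I = 0.009473∠127.4° A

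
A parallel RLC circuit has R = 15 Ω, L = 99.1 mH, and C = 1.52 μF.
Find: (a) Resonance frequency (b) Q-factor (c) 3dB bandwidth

Step 1 — Resonance: ω₀ = 1/√(LC) = 1/√(0.0991·1.52e-06) = 2577 rad/s.
Step 2 — f₀ = ω₀/(2π) = 410.1 Hz.
Step 3 — Parallel Q: Q = R/(ω₀L) = 15/(2577·0.0991) = 0.05875.
Step 4 — Bandwidth: Δω = ω₀/Q = 4.386e+04 rad/s; BW = Δω/(2π) = 6980 Hz.

(a) f₀ = 410.1 Hz  (b) Q = 0.05875  (c) BW = 6980 Hz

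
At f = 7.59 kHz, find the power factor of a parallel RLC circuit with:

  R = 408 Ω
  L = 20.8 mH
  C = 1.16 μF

Step 1 — Angular frequency: ω = 2π·f = 2π·7590 = 4.769e+04 rad/s.
Step 2 — Component impedances:
  R: Z = R = 408 Ω
  L: Z = jωL = j·4.769e+04·0.0208 = 0 + j991.9 Ω
  C: Z = 1/(jωC) = -j/(ω·C) = 0 - j18.08 Ω
Step 3 — Parallel combination: 1/Z_total = 1/R + 1/L + 1/C; Z_total = 0.8292 - j18.37 Ω = 18.39∠-87.4° Ω.
Step 4 — Power factor: PF = cos(φ) = Re(Z)/|Z| = 0.82922/18.394 = 0.04508.
Step 5 — Type: Im(Z) = -18.37 ⇒ leading (phase φ = -87.4°).

PF = 0.04508 (leading, φ = -87.4°)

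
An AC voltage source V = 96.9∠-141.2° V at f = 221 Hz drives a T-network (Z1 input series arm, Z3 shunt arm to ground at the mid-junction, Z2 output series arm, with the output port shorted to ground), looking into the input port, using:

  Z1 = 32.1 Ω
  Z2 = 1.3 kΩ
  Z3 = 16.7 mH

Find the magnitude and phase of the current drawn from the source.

Step 1 — Angular frequency: ω = 2π·f = 2π·221 = 1389 rad/s.
Step 2 — Component impedances:
  Z1: Z = R = 32.1 Ω
  Z2: Z = R = 1300 Ω
  Z3: Z = jωL = j·1389·0.0167 = 0 + j23.19 Ω
Step 3 — With the output port shorted to ground, the output series arm Z2 runs from the junction to ground; the shunt arm Z3 also runs from the junction to ground. They appear in parallel: Z3 || Z2 = 0.4135 + j23.18 Ω.
Step 4 — Series with input arm Z1: Z_in = Z1 + (Z3 || Z2) = 32.51 + j23.18 Ω = 39.93∠35.5° Ω.
Step 5 — Source phasor: V = 96.9∠-141.2° V = -75.52 - j60.72 V.
Step 6 — Ohm's law: I = V / Z_total = (-75.52 - j60.72) / (32.51 + j23.18) = -2.423 - j0.1402 A.
Step 7 — Convert to polar: |I| = 2.427 A, ∠I = -176.7°.

I = 2.427∠-176.7° A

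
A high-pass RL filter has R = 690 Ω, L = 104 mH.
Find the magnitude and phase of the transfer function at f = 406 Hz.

Step 1 — Angular frequency: ω = 2π·406 = 2551 rad/s.
Step 2 — Transfer function: H(jω) = jωL/(R + jωL).
Step 3 — Numerator jωL = j·265.3; denominator R + jωL = 690 + j265.3.
Step 4 — H = 0.1288 + j0.335.
Step 5 — Magnitude: |H| = 0.3589 (-8.9 dB); phase: φ = 69.0°.

|H| = 0.3589 (-8.9 dB), φ = 69.0°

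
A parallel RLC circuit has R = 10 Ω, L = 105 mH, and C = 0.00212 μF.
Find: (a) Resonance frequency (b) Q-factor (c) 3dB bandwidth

Step 1 — Resonance: ω₀ = 1/√(LC) = 1/√(0.105·2.12e-09) = 6.703e+04 rad/s.
Step 2 — f₀ = ω₀/(2π) = 1.067e+04 Hz.
Step 3 — Parallel Q: Q = R/(ω₀L) = 10/(6.703e+04·0.105) = 0.001421.
Step 4 — Bandwidth: Δω = ω₀/Q = 4.717e+07 rad/s; BW = Δω/(2π) = 7.507e+06 Hz.

(a) f₀ = 1.067e+04 Hz  (b) Q = 0.001421  (c) BW = 7.507e+06 Hz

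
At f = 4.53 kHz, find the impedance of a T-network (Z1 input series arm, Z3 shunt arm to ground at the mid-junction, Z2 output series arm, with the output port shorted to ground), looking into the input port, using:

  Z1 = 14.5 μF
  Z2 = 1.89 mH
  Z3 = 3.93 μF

Step 1 — Angular frequency: ω = 2π·f = 2π·4530 = 2.846e+04 rad/s.
Step 2 — Component impedances:
  Z1: Z = 1/(jωC) = -j/(ω·C) = 0 - j2.423 Ω
  Z2: Z = jωL = j·2.846e+04·0.00189 = 0 + j53.79 Ω
  Z3: Z = 1/(jωC) = -j/(ω·C) = 0 - j8.94 Ω
Step 3 — With the output port shorted to ground, the output series arm Z2 runs from the junction to ground; the shunt arm Z3 also runs from the junction to ground. They appear in parallel: Z3 || Z2 = 0 - j10.72 Ω.
Step 4 — Series with input arm Z1: Z_in = Z1 + (Z3 || Z2) = 0 - j13.14 Ω = 13.14∠-90.0° Ω.

Z = 0 - j13.14 Ω = 13.14∠-90.0° Ω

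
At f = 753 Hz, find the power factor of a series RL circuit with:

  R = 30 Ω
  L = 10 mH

Step 1 — Angular frequency: ω = 2π·f = 2π·753 = 4731 rad/s.
Step 2 — Component impedances:
  R: Z = R = 30 Ω
  L: Z = jωL = j·4731·0.01 = 0 + j47.31 Ω
Step 3 — Series combination: Z_total = R + L = 30 + j47.31 Ω = 56.02∠57.6° Ω.
Step 4 — Power factor: PF = cos(φ) = Re(Z)/|Z| = 30/56.02 = 0.5355.
Step 5 — Type: Im(Z) = 47.31 ⇒ lagging (phase φ = 57.6°).

PF = 0.5355 (lagging, φ = 57.6°)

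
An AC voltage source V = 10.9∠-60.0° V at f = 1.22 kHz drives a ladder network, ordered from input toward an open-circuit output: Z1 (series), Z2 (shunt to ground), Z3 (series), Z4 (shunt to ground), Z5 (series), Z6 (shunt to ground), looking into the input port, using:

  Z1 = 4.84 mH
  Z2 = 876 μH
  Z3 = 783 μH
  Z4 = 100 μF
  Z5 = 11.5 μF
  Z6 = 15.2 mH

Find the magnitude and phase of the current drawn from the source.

Step 1 — Angular frequency: ω = 2π·f = 2π·1220 = 7665 rad/s.
Step 2 — Component impedances:
  Z1: Z = jωL = j·7665·0.00484 = 0 + j37.1 Ω
  Z2: Z = jωL = j·7665·0.000876 = 0 + j6.715 Ω
  Z3: Z = jωL = j·7665·0.000783 = 0 + j6.002 Ω
  Z4: Z = 1/(jωC) = -j/(ω·C) = 0 - j1.305 Ω
  Z5: Z = 1/(jωC) = -j/(ω·C) = 0 - j11.34 Ω
  Z6: Z = jωL = j·7665·0.0152 = 0 + j116.5 Ω
Step 3 — Ladder network (open output): work backward from the far end, alternating series and parallel combinations. Z_in = 0 + j39.86 Ω = 39.86∠90.0° Ω.
Step 4 — Source phasor: V = 10.9∠-60.0° V = 5.45 - j9.44 V.
Step 5 — Ohm's law: I = V / Z_total = (5.45 - j9.44) / (0 + j39.86) = -0.2368 - j0.1367 A.
Step 6 — Convert to polar: |I| = 0.2735 A, ∠I = -150.0°.

I = 0.2735∠-150.0° A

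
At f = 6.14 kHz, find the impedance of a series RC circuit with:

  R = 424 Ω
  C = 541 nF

Step 1 — Angular frequency: ω = 2π·f = 2π·6140 = 3.858e+04 rad/s.
Step 2 — Component impedances:
  R: Z = R = 424 Ω
  C: Z = 1/(jωC) = -j/(ω·C) = 0 - j47.91 Ω
Step 3 — Series combination: Z_total = R + C = 424 - j47.91 Ω = 426.7∠-6.4° Ω.

Z = 424 - j47.91 Ω = 426.7∠-6.4° Ω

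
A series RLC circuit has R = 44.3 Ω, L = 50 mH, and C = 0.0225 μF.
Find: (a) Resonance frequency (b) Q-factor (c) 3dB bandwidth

Step 1 — Resonance: ω₀ = 1/√(LC) = 1/√(0.05·2.25e-08) = 2.981e+04 rad/s.
Step 2 — f₀ = ω₀/(2π) = 4745 Hz.
Step 3 — Series Q: Q = ω₀L/R = 2.981e+04·0.05/44.3 = 33.65.
Step 4 — Bandwidth: Δω = ω₀/Q = 886 rad/s; BW = Δω/(2π) = 141 Hz.

(a) f₀ = 4745 Hz  (b) Q = 33.65  (c) BW = 141 Hz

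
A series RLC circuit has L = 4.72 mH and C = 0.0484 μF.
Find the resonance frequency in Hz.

Step 1 — Resonance condition Im(Z)=0 gives ω₀ = 1/√(LC).
Step 2 — ω₀ = 1/√(0.00472·4.84e-08) = 6.616e+04 rad/s.
Step 3 — f₀ = ω₀/(2π) = 1.053e+04 Hz.

f₀ = 1.053e+04 Hz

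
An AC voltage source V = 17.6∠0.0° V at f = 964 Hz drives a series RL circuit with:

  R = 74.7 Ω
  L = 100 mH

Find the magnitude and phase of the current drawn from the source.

Step 1 — Angular frequency: ω = 2π·f = 2π·964 = 6057 rad/s.
Step 2 — Component impedances:
  R: Z = R = 74.7 Ω
  L: Z = jωL = j·6057·0.1 = 0 + j605.7 Ω
Step 3 — Series combination: Z_total = R + L = 74.7 + j605.7 Ω = 610.3∠83.0° Ω.
Step 4 — Source phasor: V = 17.6∠0.0° V = 17.6 V.
Step 5 — Ohm's law: I = V / Z_total = (17.6) / (74.7 + j605.7) = 0.00353 - j0.02862 A.
Step 6 — Convert to polar: |I| = 0.02884 A, ∠I = -83.0°.

I = 0.02884∠-83.0° A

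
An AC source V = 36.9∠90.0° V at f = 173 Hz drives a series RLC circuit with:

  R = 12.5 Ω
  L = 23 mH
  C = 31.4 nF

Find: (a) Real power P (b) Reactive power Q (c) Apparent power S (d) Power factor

Step 1 — Angular frequency: ω = 2π·f = 2π·173 = 1087 rad/s.
Step 2 — Component impedances:
  R: Z = R = 12.5 Ω
  L: Z = jωL = j·1087·0.023 = 0 + j25 Ω
  C: Z = 1/(jωC) = -j/(ω·C) = 0 - j2.93e+04 Ω
Step 3 — Series combination: Z_total = R + L + C = 12.5 - j2.927e+04 Ω = 2.927e+04∠-90.0° Ω.
Step 4 — Source phasor: V = 36.9∠90.0° V = 0 + j36.9 V.
Step 5 — Current: I = V / Z = -0.001261 + j5.383e-07 A = 0.001261∠180.0° A.
Step 6 — Complex power: S = V·I* = 1.986e-05 - j0.04651 VA.
Step 7 — Real power: P = Re(S) = 1.986e-05 W.
Step 8 — Reactive power: Q = Im(S) = -0.04651 VAR.
Step 9 — Apparent power: |S| = 0.04651 VA.
Step 10 — Power factor: PF = P/|S| = 0.000427 (leading).

(a) P = 1.986e-05 W  (b) Q = -0.04651 VAR  (c) S = 0.04651 VA  (d) PF = 0.000427 (leading)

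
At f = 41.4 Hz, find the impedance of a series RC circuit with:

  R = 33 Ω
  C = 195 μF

Step 1 — Angular frequency: ω = 2π·f = 2π·41.4 = 260.1 rad/s.
Step 2 — Component impedances:
  R: Z = R = 33 Ω
  C: Z = 1/(jωC) = -j/(ω·C) = 0 - j19.71 Ω
Step 3 — Series combination: Z_total = R + C = 33 - j19.71 Ω = 38.44∠-30.9° Ω.

Z = 33 - j19.71 Ω = 38.44∠-30.9° Ω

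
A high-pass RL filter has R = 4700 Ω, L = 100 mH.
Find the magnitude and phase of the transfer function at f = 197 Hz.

Step 1 — Angular frequency: ω = 2π·197 = 1238 rad/s.
Step 2 — Transfer function: H(jω) = jωL/(R + jωL).
Step 3 — Numerator jωL = j·123.8; denominator R + jωL = 4700 + j123.8.
Step 4 — H = 0.0006931 + j0.02632.
Step 5 — Magnitude: |H| = 0.02633 (-31.6 dB); phase: φ = 88.5°.

|H| = 0.02633 (-31.6 dB), φ = 88.5°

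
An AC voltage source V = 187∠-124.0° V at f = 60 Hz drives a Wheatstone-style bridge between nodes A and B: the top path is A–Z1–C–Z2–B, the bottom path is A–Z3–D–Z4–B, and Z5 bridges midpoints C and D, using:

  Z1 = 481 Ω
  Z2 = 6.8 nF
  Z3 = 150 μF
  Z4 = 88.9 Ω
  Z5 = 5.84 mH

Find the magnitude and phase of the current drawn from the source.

Step 1 — Angular frequency: ω = 2π·f = 2π·60 = 377 rad/s.
Step 2 — Component impedances:
  Z1: Z = R = 481 Ω
  Z2: Z = 1/(jωC) = -j/(ω·C) = 0 - j3.901e+05 Ω
  Z3: Z = 1/(jωC) = -j/(ω·C) = 0 - j17.68 Ω
  Z4: Z = R = 88.9 Ω
  Z5: Z = jωL = j·377·0.00584 = 0 + j2.202 Ω
Step 3 — Bridge requires nodal analysis (the Z5 bridge couples midpoints C and D, so the two paths cannot be reduced to a simple series/parallel combination). Setting node B to ground and injecting 1 A at node A, the 3-node admittance system at A, C, D solves to V_A = Z_AB = 89.55 - j17.68 Ω = 91.28∠-11.2° Ω.
Step 4 — Source phasor: V = 187∠-124.0° V = -104.6 - j155 V.
Step 5 — Ohm's law: I = V / Z_total = (-104.6 - j155) / (89.55 - j17.68) = -0.7949 - j1.888 A.
Step 6 — Convert to polar: |I| = 2.049 A, ∠I = -112.8°.

I = 2.049∠-112.8° A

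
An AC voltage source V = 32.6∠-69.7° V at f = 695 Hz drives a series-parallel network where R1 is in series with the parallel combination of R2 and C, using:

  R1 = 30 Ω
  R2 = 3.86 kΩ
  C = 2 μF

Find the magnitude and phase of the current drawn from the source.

Step 1 — Angular frequency: ω = 2π·f = 2π·695 = 4367 rad/s.
Step 2 — Component impedances:
  R1: Z = R = 30 Ω
  R2: Z = R = 3860 Ω
  C: Z = 1/(jωC) = -j/(ω·C) = 0 - j114.5 Ω
Step 3 — Parallel branch: R2 || C = 1/(1/R2 + 1/C) = 3.393 - j114.4 Ω.
Step 4 — Series with R1: Z_total = R1 + (R2 || C) = 33.39 - j114.4 Ω = 119.2∠-73.7° Ω.
Step 5 — Source phasor: V = 32.6∠-69.7° V = 11.31 - j30.58 V.
Step 6 — Ohm's law: I = V / Z_total = (11.31 - j30.58) / (33.39 - j114.4) = 0.2729 + j0.01921 A.
Step 7 — Convert to polar: |I| = 0.2736 A, ∠I = 4.0°.

I = 0.2736∠4.0° A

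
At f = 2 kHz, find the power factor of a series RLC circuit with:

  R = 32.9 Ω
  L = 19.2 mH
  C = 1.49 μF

Step 1 — Angular frequency: ω = 2π·f = 2π·2000 = 1.257e+04 rad/s.
Step 2 — Component impedances:
  R: Z = R = 32.9 Ω
  L: Z = jωL = j·1.257e+04·0.0192 = 0 + j241.3 Ω
  C: Z = 1/(jωC) = -j/(ω·C) = 0 - j53.41 Ω
Step 3 — Series combination: Z_total = R + L + C = 32.9 + j187.9 Ω = 190.7∠80.1° Ω.
Step 4 — Power factor: PF = cos(φ) = Re(Z)/|Z| = 32.9/190.7 = 0.1725.
Step 5 — Type: Im(Z) = 187.9 ⇒ lagging (phase φ = 80.1°).

PF = 0.1725 (lagging, φ = 80.1°)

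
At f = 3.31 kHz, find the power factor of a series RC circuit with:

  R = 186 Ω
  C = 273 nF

Step 1 — Angular frequency: ω = 2π·f = 2π·3310 = 2.08e+04 rad/s.
Step 2 — Component impedances:
  R: Z = R = 186 Ω
  C: Z = 1/(jωC) = -j/(ω·C) = 0 - j176.1 Ω
Step 3 — Series combination: Z_total = R + C = 186 - j176.1 Ω = 256.2∠-43.4° Ω.
Step 4 — Power factor: PF = cos(φ) = Re(Z)/|Z| = 186/256.16 = 0.7261.
Step 5 — Type: Im(Z) = -176.1 ⇒ leading (phase φ = -43.4°).

PF = 0.7261 (leading, φ = -43.4°)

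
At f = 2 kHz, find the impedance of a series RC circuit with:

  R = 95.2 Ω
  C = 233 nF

Step 1 — Angular frequency: ω = 2π·f = 2π·2000 = 1.257e+04 rad/s.
Step 2 — Component impedances:
  R: Z = R = 95.2 Ω
  C: Z = 1/(jωC) = -j/(ω·C) = 0 - j341.5 Ω
Step 3 — Series combination: Z_total = R + C = 95.2 - j341.5 Ω = 354.6∠-74.4° Ω.

Z = 95.2 - j341.5 Ω = 354.6∠-74.4° Ω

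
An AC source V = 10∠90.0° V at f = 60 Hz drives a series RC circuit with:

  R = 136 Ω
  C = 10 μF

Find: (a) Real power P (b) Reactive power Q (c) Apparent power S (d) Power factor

Step 1 — Angular frequency: ω = 2π·f = 2π·60 = 377 rad/s.
Step 2 — Component impedances:
  R: Z = R = 136 Ω
  C: Z = 1/(jωC) = -j/(ω·C) = 0 - j265.3 Ω
Step 3 — Series combination: Z_total = R + C = 136 - j265.3 Ω = 298.1∠-62.9° Ω.
Step 4 — Source phasor: V = 10∠90.0° V = 0 + j10 V.
Step 5 — Current: I = V / Z = -0.02985 + j0.01531 A = 0.03355∠152.9° A.
Step 6 — Complex power: S = V·I* = 0.1531 - j0.2985 VA.
Step 7 — Real power: P = Re(S) = 0.1531 W.
Step 8 — Reactive power: Q = Im(S) = -0.2985 VAR.
Step 9 — Apparent power: |S| = 0.3355 VA.
Step 10 — Power factor: PF = P/|S| = 0.4562 (leading).

(a) P = 0.1531 W  (b) Q = -0.2985 VAR  (c) S = 0.3355 VA  (d) PF = 0.4562 (leading)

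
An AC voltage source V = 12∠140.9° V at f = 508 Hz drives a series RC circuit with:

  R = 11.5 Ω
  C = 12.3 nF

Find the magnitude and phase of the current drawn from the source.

Step 1 — Angular frequency: ω = 2π·f = 2π·508 = 3192 rad/s.
Step 2 — Component impedances:
  R: Z = R = 11.5 Ω
  C: Z = 1/(jωC) = -j/(ω·C) = 0 - j2.547e+04 Ω
Step 3 — Series combination: Z_total = R + C = 11.5 - j2.547e+04 Ω = 2.547e+04∠-90.0° Ω.
Step 4 — Source phasor: V = 12∠140.9° V = -9.313 + j7.568 V.
Step 5 — Ohm's law: I = V / Z_total = (-9.313 + j7.568) / (11.5 - j2.547e+04) = -0.0002973 - j0.0003655 A.
Step 6 — Convert to polar: |I| = 0.0004711 A, ∠I = -129.1°.

I = 0.0004711∠-129.1° A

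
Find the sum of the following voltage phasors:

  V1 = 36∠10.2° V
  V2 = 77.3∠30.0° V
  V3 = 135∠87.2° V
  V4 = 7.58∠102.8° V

Step 1 — Convert each phasor to rectangular form:
  V1 = 36·(cos(10.2°) + j·sin(10.2°)) = 35.43 + j6.375 V
  V2 = 77.3·(cos(30.0°) + j·sin(30.0°)) = 66.94 + j38.65 V
  V3 = 135·(cos(87.2°) + j·sin(87.2°)) = 6.595 + j134.8 V
  V4 = 7.58·(cos(102.8°) + j·sin(102.8°)) = -1.679 + j7.392 V
Step 2 — Sum components: V_total = 107.3 + j187.3 V.
Step 3 — Convert to polar: |V_total| = 215.8 V, ∠V_total = 60.2°.

V_total = 215.8∠60.2° V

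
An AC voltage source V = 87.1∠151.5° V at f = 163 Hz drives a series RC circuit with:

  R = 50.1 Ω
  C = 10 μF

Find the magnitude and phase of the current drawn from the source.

Step 1 — Angular frequency: ω = 2π·f = 2π·163 = 1024 rad/s.
Step 2 — Component impedances:
  R: Z = R = 50.1 Ω
  C: Z = 1/(jωC) = -j/(ω·C) = 0 - j97.64 Ω
Step 3 — Series combination: Z_total = R + C = 50.1 - j97.64 Ω = 109.7∠-62.8° Ω.
Step 4 — Source phasor: V = 87.1∠151.5° V = -76.54 + j41.56 V.
Step 5 — Ohm's law: I = V / Z_total = (-76.54 + j41.56) / (50.1 - j97.64) = -0.6554 - j0.4477 A.
Step 6 — Convert to polar: |I| = 0.7937 A, ∠I = -145.7°.

I = 0.7937∠-145.7° A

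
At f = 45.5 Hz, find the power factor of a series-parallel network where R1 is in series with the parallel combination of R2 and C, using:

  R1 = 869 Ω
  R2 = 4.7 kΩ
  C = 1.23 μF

Step 1 — Angular frequency: ω = 2π·f = 2π·45.5 = 285.9 rad/s.
Step 2 — Component impedances:
  R1: Z = R = 869 Ω
  R2: Z = R = 4700 Ω
  C: Z = 1/(jωC) = -j/(ω·C) = 0 - j2844 Ω
Step 3 — Parallel branch: R2 || C = 1/(1/R2 + 1/C) = 1260 - j2082 Ω.
Step 4 — Series with R1: Z_total = R1 + (R2 || C) = 2129 - j2082 Ω = 2977∠-44.4° Ω.
Step 5 — Power factor: PF = cos(φ) = Re(Z)/|Z| = 2128.6/2977.3 = 0.7149.
Step 6 — Type: Im(Z) = -2082 ⇒ leading (phase φ = -44.4°).

PF = 0.7149 (leading, φ = -44.4°)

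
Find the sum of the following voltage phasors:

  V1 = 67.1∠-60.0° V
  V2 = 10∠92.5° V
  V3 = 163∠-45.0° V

Step 1 — Convert each phasor to rectangular form:
  V1 = 67.1·(cos(-60.0°) + j·sin(-60.0°)) = 33.55 - j58.11 V
  V2 = 10·(cos(92.5°) + j·sin(92.5°)) = -0.4362 + j9.99 V
  V3 = 163·(cos(-45.0°) + j·sin(-45.0°)) = 115.3 - j115.3 V
Step 2 — Sum components: V_total = 148.4 - j163.4 V.
Step 3 — Convert to polar: |V_total| = 220.7 V, ∠V_total = -47.8°.

V_total = 220.7∠-47.8° V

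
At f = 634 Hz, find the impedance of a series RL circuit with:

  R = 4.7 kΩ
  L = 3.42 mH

Step 1 — Angular frequency: ω = 2π·f = 2π·634 = 3984 rad/s.
Step 2 — Component impedances:
  R: Z = R = 4700 Ω
  L: Z = jωL = j·3984·0.00342 = 0 + j13.62 Ω
Step 3 — Series combination: Z_total = R + L = 4700 + j13.62 Ω = 4700∠0.2° Ω.

Z = 4700 + j13.62 Ω = 4700∠0.2° Ω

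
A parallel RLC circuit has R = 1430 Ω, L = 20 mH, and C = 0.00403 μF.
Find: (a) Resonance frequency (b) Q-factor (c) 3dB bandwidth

Step 1 — Resonance: ω₀ = 1/√(LC) = 1/√(0.02·4.03e-09) = 1.114e+05 rad/s.
Step 2 — f₀ = ω₀/(2π) = 1.773e+04 Hz.
Step 3 — Parallel Q: Q = R/(ω₀L) = 1430/(1.114e+05·0.02) = 0.6419.
Step 4 — Bandwidth: Δω = ω₀/Q = 1.735e+05 rad/s; BW = Δω/(2π) = 2.762e+04 Hz.

(a) f₀ = 1.773e+04 Hz  (b) Q = 0.6419  (c) BW = 2.762e+04 Hz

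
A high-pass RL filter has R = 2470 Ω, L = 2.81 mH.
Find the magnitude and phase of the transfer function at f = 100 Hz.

Step 1 — Angular frequency: ω = 2π·100 = 628.3 rad/s.
Step 2 — Transfer function: H(jω) = jωL/(R + jωL).
Step 3 — Numerator jωL = j·1.766; denominator R + jωL = 2470 + j1.766.
Step 4 — H = 5.109e-07 + j0.0007148.
Step 5 — Magnitude: |H| = 0.0007148 (-62.9 dB); phase: φ = 90.0°.

|H| = 0.0007148 (-62.9 dB), φ = 90.0°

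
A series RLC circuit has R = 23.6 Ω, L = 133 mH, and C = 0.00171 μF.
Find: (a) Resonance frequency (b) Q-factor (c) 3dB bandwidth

Step 1 — Resonance: ω₀ = 1/√(LC) = 1/√(0.133·1.71e-09) = 6.631e+04 rad/s.
Step 2 — f₀ = ω₀/(2π) = 1.055e+04 Hz.
Step 3 — Series Q: Q = ω₀L/R = 6.631e+04·0.133/23.6 = 373.7.
Step 4 — Bandwidth: Δω = ω₀/Q = 177.4 rad/s; BW = Δω/(2π) = 28.24 Hz.

(a) f₀ = 1.055e+04 Hz  (b) Q = 373.7  (c) BW = 28.24 Hz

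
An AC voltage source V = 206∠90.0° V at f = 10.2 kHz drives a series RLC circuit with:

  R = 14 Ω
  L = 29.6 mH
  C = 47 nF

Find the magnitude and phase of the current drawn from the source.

Step 1 — Angular frequency: ω = 2π·f = 2π·1.02e+04 = 6.409e+04 rad/s.
Step 2 — Component impedances:
  R: Z = R = 14 Ω
  L: Z = jωL = j·6.409e+04·0.0296 = 0 + j1897 Ω
  C: Z = 1/(jωC) = -j/(ω·C) = 0 - j332 Ω
Step 3 — Series combination: Z_total = R + L + C = 14 + j1565 Ω = 1565∠89.5° Ω.
Step 4 — Source phasor: V = 206∠90.0° V = 0 + j206 V.
Step 5 — Ohm's law: I = V / Z_total = (0 + j206) / (14 + j1565) = 0.1316 + j0.001177 A.
Step 6 — Convert to polar: |I| = 0.1316 A, ∠I = 0.5°.

I = 0.1316∠0.5° A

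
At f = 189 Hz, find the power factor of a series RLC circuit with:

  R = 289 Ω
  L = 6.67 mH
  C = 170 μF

Step 1 — Angular frequency: ω = 2π·f = 2π·189 = 1188 rad/s.
Step 2 — Component impedances:
  R: Z = R = 289 Ω
  L: Z = jωL = j·1188·0.00667 = 0 + j7.921 Ω
  C: Z = 1/(jωC) = -j/(ω·C) = 0 - j4.953 Ω
Step 3 — Series combination: Z_total = R + L + C = 289 + j2.967 Ω = 289∠0.6° Ω.
Step 4 — Power factor: PF = cos(φ) = Re(Z)/|Z| = 289/289.02 = 0.9999.
Step 5 — Type: Im(Z) = 2.967 ⇒ lagging (phase φ = 0.6°).

PF = 0.9999 (lagging, φ = 0.6°)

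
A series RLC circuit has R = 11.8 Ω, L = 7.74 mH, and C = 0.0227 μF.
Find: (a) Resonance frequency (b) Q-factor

Step 1 — Resonance condition Im(Z)=0 gives ω₀ = 1/√(LC).
Step 2 — ω₀ = 1/√(0.00774·2.27e-08) = 7.544e+04 rad/s.
Step 3 — f₀ = ω₀/(2π) = 1.201e+04 Hz.
Step 4 — Series Q: Q = ω₀L/R = 7.544e+04·0.00774/11.8 = 49.49.

(a) f₀ = 1.201e+04 Hz  (b) Q = 49.49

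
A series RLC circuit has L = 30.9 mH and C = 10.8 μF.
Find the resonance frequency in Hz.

Step 1 — Resonance condition Im(Z)=0 gives ω₀ = 1/√(LC).
Step 2 — ω₀ = 1/√(0.0309·1.08e-05) = 1731 rad/s.
Step 3 — f₀ = ω₀/(2π) = 275.5 Hz.

f₀ = 275.5 Hz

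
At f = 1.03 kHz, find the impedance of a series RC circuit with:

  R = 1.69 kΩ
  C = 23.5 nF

Step 1 — Angular frequency: ω = 2π·f = 2π·1030 = 6472 rad/s.
Step 2 — Component impedances:
  R: Z = R = 1690 Ω
  C: Z = 1/(jωC) = -j/(ω·C) = 0 - j6575 Ω
Step 3 — Series combination: Z_total = R + C = 1690 - j6575 Ω = 6789∠-75.6° Ω.

Z = 1690 - j6575 Ω = 6789∠-75.6° Ω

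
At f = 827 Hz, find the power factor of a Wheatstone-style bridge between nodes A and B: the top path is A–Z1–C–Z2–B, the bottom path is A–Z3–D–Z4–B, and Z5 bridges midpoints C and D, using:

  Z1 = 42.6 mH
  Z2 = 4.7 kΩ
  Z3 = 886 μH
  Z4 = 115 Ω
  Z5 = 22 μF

Step 1 — Angular frequency: ω = 2π·f = 2π·827 = 5196 rad/s.
Step 2 — Component impedances:
  Z1: Z = jωL = j·5196·0.0426 = 0 + j221.4 Ω
  Z2: Z = R = 4700 Ω
  Z3: Z = jωL = j·5196·0.000886 = 0 + j4.604 Ω
  Z4: Z = R = 115 Ω
  Z5: Z = 1/(jωC) = -j/(ω·C) = 0 - j8.748 Ω
Step 3 — Bridge requires nodal analysis (the Z5 bridge couples midpoints C and D, so the two paths cannot be reduced to a simple series/parallel combination). Setting node B to ground and injecting 1 A at node A, the 3-node admittance system at A, C, D solves to V_A = Z_AB = 112.3 + j4.51 Ω = 112.3∠2.3° Ω.
Step 4 — Power factor: PF = cos(φ) = Re(Z)/|Z| = 112.25/112.34 = 0.9992.
Step 5 — Type: Im(Z) = 4.51 ⇒ lagging (phase φ = 2.3°).

PF = 0.9992 (lagging, φ = 2.3°)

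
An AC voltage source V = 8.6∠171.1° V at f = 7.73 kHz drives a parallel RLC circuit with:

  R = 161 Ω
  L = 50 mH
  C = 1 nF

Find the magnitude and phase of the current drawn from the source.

Step 1 — Angular frequency: ω = 2π·f = 2π·7730 = 4.857e+04 rad/s.
Step 2 — Component impedances:
  R: Z = R = 161 Ω
  L: Z = jωL = j·4.857e+04·0.05 = 0 + j2428 Ω
  C: Z = 1/(jωC) = -j/(ω·C) = 0 - j2.059e+04 Ω
Step 3 — Parallel combination: 1/Z_total = 1/R + 1/L + 1/C; Z_total = 160.5 + j9.383 Ω = 160.7∠3.3° Ω.
Step 4 — Source phasor: V = 8.6∠171.1° V = -8.496 + j1.331 V.
Step 5 — Ohm's law: I = V / Z_total = (-8.496 + j1.331) / (160.5 + j9.383) = -0.05229 + j0.01135 A.
Step 6 — Convert to polar: |I| = 0.05351 A, ∠I = 167.8°.

I = 0.05351∠167.8° A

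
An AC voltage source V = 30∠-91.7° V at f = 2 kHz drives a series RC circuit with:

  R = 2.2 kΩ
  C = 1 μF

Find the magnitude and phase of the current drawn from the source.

Step 1 — Angular frequency: ω = 2π·f = 2π·2000 = 1.257e+04 rad/s.
Step 2 — Component impedances:
  R: Z = R = 2200 Ω
  C: Z = 1/(jωC) = -j/(ω·C) = 0 - j79.58 Ω
Step 3 — Series combination: Z_total = R + C = 2200 - j79.58 Ω = 2201∠-2.1° Ω.
Step 4 — Source phasor: V = 30∠-91.7° V = -0.89 - j29.99 V.
Step 5 — Ohm's law: I = V / Z_total = (-0.89 - j29.99) / (2200 - j79.58) = 8.838e-05 - j0.01363 A.
Step 6 — Convert to polar: |I| = 0.01363 A, ∠I = -89.6°.

I = 0.01363∠-89.6° A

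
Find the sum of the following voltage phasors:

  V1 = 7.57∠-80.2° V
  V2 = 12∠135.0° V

Step 1 — Convert each phasor to rectangular form:
  V1 = 7.57·(cos(-80.2°) + j·sin(-80.2°)) = 1.288 - j7.46 V
  V2 = 12·(cos(135.0°) + j·sin(135.0°)) = -8.485 + j8.485 V
Step 2 — Sum components: V_total = -7.197 + j1.026 V.
Step 3 — Convert to polar: |V_total| = 7.27 V, ∠V_total = 171.9°.

V_total = 7.27∠171.9° V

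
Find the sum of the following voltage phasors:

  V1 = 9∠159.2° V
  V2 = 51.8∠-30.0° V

Step 1 — Convert each phasor to rectangular form:
  V1 = 9·(cos(159.2°) + j·sin(159.2°)) = -8.413 + j3.196 V
  V2 = 51.8·(cos(-30.0°) + j·sin(-30.0°)) = 44.86 - j25.9 V
Step 2 — Sum components: V_total = 36.45 - j22.7 V.
Step 3 — Convert to polar: |V_total| = 42.94 V, ∠V_total = -31.9°.

V_total = 42.94∠-31.9° V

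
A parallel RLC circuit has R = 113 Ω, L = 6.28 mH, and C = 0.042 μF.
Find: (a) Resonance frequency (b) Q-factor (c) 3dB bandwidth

Step 1 — Resonance: ω₀ = 1/√(LC) = 1/√(0.00628·4.2e-08) = 6.157e+04 rad/s.
Step 2 — f₀ = ω₀/(2π) = 9800 Hz.
Step 3 — Parallel Q: Q = R/(ω₀L) = 113/(6.157e+04·0.00628) = 0.2922.
Step 4 — Bandwidth: Δω = ω₀/Q = 2.107e+05 rad/s; BW = Δω/(2π) = 3.353e+04 Hz.

(a) f₀ = 9800 Hz  (b) Q = 0.2922  (c) BW = 3.353e+04 Hz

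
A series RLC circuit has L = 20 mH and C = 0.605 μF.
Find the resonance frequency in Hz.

Step 1 — Resonance condition Im(Z)=0 gives ω₀ = 1/√(LC).
Step 2 — ω₀ = 1/√(0.02·6.05e-07) = 9091 rad/s.
Step 3 — f₀ = ω₀/(2π) = 1447 Hz.

f₀ = 1447 Hz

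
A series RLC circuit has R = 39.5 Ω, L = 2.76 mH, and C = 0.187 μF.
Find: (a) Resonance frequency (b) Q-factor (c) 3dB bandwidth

Step 1 — Resonance condition Im(Z)=0 gives ω₀ = 1/√(LC).
Step 2 — ω₀ = 1/√(0.00276·1.87e-07) = 4.402e+04 rad/s.
Step 3 — f₀ = ω₀/(2π) = 7006 Hz.
Step 4 — Series Q: Q = ω₀L/R = 4.402e+04·0.00276/39.5 = 3.076.
Step 5 — 3dB bandwidth: Δω = ω₀/Q = 1.431e+04 rad/s; BW = Δω/(2π) = 2278 Hz.

(a) f₀ = 7006 Hz  (b) Q = 3.076  (c) BW = 2278 Hz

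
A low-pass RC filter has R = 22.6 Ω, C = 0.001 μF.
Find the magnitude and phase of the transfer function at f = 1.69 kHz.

Step 1 — Angular frequency: ω = 2π·1690 = 1.062e+04 rad/s.
Step 2 — Transfer function: H(jω) = 1/(1 + jωRC).
Step 3 — Denominator: 1 + jωRC = 1 + j·1.062e+04·22.6·1e-09 = 1 + j0.00024.
Step 4 — H = 1 - j0.00024.
Step 5 — Magnitude: |H| = 1 (-0.0 dB); phase: φ = -0.0°.

|H| = 1 (-0.0 dB), φ = -0.0°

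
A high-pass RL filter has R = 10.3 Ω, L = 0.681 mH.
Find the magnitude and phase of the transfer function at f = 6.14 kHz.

Step 1 — Angular frequency: ω = 2π·6140 = 3.858e+04 rad/s.
Step 2 — Transfer function: H(jω) = jωL/(R + jωL).
Step 3 — Numerator jωL = j·26.27; denominator R + jωL = 10.3 + j26.27.
Step 4 — H = 0.8668 + j0.3398.
Step 5 — Magnitude: |H| = 0.931 (-0.6 dB); phase: φ = 21.4°.

|H| = 0.931 (-0.6 dB), φ = 21.4°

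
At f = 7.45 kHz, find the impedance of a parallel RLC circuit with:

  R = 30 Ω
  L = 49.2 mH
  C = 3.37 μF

Step 1 — Angular frequency: ω = 2π·f = 2π·7450 = 4.681e+04 rad/s.
Step 2 — Component impedances:
  R: Z = R = 30 Ω
  L: Z = jωL = j·4.681e+04·0.0492 = 0 + j2303 Ω
  C: Z = 1/(jωC) = -j/(ω·C) = 0 - j6.339 Ω
Step 3 — Parallel combination: 1/Z_total = 1/R + 1/L + 1/C; Z_total = 1.289 - j6.084 Ω = 6.219∠-78.0° Ω.

Z = 1.289 - j6.084 Ω = 6.219∠-78.0° Ω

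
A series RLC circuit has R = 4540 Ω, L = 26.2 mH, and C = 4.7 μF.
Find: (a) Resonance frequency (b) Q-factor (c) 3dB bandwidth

Step 1 — Resonance: ω₀ = 1/√(LC) = 1/√(0.0262·4.7e-06) = 2850 rad/s.
Step 2 — f₀ = ω₀/(2π) = 453.5 Hz.
Step 3 — Series Q: Q = ω₀L/R = 2850·0.0262/4540 = 0.01645.
Step 4 — Bandwidth: Δω = ω₀/Q = 1.733e+05 rad/s; BW = Δω/(2π) = 2.758e+04 Hz.

(a) f₀ = 453.5 Hz  (b) Q = 0.01645  (c) BW = 2.758e+04 Hz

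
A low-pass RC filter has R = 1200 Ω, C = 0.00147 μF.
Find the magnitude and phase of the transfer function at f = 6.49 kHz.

Step 1 — Angular frequency: ω = 2π·6490 = 4.078e+04 rad/s.
Step 2 — Transfer function: H(jω) = 1/(1 + jωRC).
Step 3 — Denominator: 1 + jωRC = 1 + j·4.078e+04·1200·1.47e-09 = 1 + j0.07193.
Step 4 — H = 0.9949 - j0.07156.
Step 5 — Magnitude: |H| = 0.9974 (-0.0 dB); phase: φ = -4.1°.

|H| = 0.9974 (-0.0 dB), φ = -4.1°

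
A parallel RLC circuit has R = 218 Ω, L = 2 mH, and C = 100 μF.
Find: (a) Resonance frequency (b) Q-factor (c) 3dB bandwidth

Step 1 — Resonance: ω₀ = 1/√(LC) = 1/√(0.002·0.0001) = 2236 rad/s.
Step 2 — f₀ = ω₀/(2π) = 355.9 Hz.
Step 3 — Parallel Q: Q = R/(ω₀L) = 218/(2236·0.002) = 48.75.
Step 4 — Bandwidth: Δω = ω₀/Q = 45.87 rad/s; BW = Δω/(2π) = 7.301 Hz.

(a) f₀ = 355.9 Hz  (b) Q = 48.75  (c) BW = 7.301 Hz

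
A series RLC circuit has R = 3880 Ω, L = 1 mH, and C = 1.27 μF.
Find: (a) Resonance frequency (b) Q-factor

Step 1 — Resonance condition Im(Z)=0 gives ω₀ = 1/√(LC).
Step 2 — ω₀ = 1/√(0.001·1.27e-06) = 2.806e+04 rad/s.
Step 3 — f₀ = ω₀/(2π) = 4466 Hz.
Step 4 — Series Q: Q = ω₀L/R = 2.806e+04·0.001/3880 = 0.007232.

(a) f₀ = 4466 Hz  (b) Q = 0.007232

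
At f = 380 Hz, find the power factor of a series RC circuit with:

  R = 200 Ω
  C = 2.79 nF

Step 1 — Angular frequency: ω = 2π·f = 2π·380 = 2388 rad/s.
Step 2 — Component impedances:
  R: Z = R = 200 Ω
  C: Z = 1/(jωC) = -j/(ω·C) = 0 - j1.501e+05 Ω
Step 3 — Series combination: Z_total = R + C = 200 - j1.501e+05 Ω = 1.501e+05∠-89.9° Ω.
Step 4 — Power factor: PF = cos(φ) = Re(Z)/|Z| = 200/1.501e+05 = 0.001332.
Step 5 — Type: Im(Z) = -1.501e+05 ⇒ leading (phase φ = -89.9°).

PF = 0.001332 (leading, φ = -89.9°)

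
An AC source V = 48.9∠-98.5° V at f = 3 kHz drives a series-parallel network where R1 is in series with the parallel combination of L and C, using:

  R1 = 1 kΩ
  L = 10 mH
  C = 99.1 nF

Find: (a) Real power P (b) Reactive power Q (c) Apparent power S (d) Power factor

Step 1 — Angular frequency: ω = 2π·f = 2π·3000 = 1.885e+04 rad/s.
Step 2 — Component impedances:
  R1: Z = R = 1000 Ω
  L: Z = jωL = j·1.885e+04·0.01 = 0 + j188.5 Ω
  C: Z = 1/(jωC) = -j/(ω·C) = 0 - j535.3 Ω
Step 3 — Parallel branch: L || C = 1/(1/L + 1/C) = 0 + j290.9 Ω.
Step 4 — Series with R1: Z_total = R1 + (L || C) = 1000 + j290.9 Ω = 1041∠16.2° Ω.
Step 5 — Source phasor: V = 48.9∠-98.5° V = -7.228 - j48.36 V.
Step 6 — Current: I = V / Z = -0.01964 - j0.04265 A = 0.04695∠-114.7° A.
Step 7 — Complex power: S = V·I* = 2.205 + j0.6414 VA.
Step 8 — Real power: P = Re(S) = 2.205 W.
Step 9 — Reactive power: Q = Im(S) = 0.6414 VAR.
Step 10 — Apparent power: |S| = 2.296 VA.
Step 11 — Power factor: PF = P/|S| = 0.9602 (lagging).

(a) P = 2.205 W  (b) Q = 0.6414 VAR  (c) S = 2.296 VA  (d) PF = 0.9602 (lagging)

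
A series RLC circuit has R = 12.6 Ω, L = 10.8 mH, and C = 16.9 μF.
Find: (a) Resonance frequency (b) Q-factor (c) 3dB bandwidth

Step 1 — Resonance condition Im(Z)=0 gives ω₀ = 1/√(LC).
Step 2 — ω₀ = 1/√(0.0108·1.69e-05) = 2341 rad/s.
Step 3 — f₀ = ω₀/(2π) = 372.5 Hz.
Step 4 — Series Q: Q = ω₀L/R = 2341·0.0108/12.6 = 2.006.
Step 5 — 3dB bandwidth: Δω = ω₀/Q = 1167 rad/s; BW = Δω/(2π) = 185.7 Hz.

(a) f₀ = 372.5 Hz  (b) Q = 2.006  (c) BW = 185.7 Hz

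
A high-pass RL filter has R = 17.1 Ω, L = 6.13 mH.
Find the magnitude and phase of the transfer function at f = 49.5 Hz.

Step 1 — Angular frequency: ω = 2π·49.5 = 311 rad/s.
Step 2 — Transfer function: H(jω) = jωL/(R + jωL).
Step 3 — Numerator jωL = j·1.907; denominator R + jωL = 17.1 + j1.907.
Step 4 — H = 0.01228 + j0.1101.
Step 5 — Magnitude: |H| = 0.1108 (-19.1 dB); phase: φ = 83.6°.

|H| = 0.1108 (-19.1 dB), φ = 83.6°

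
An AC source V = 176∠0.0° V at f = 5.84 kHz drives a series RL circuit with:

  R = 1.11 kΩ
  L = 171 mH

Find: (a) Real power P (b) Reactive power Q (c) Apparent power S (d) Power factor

Step 1 — Angular frequency: ω = 2π·f = 2π·5840 = 3.669e+04 rad/s.
Step 2 — Component impedances:
  R: Z = R = 1110 Ω
  L: Z = jωL = j·3.669e+04·0.171 = 0 + j6275 Ω
Step 3 — Series combination: Z_total = R + L = 1110 + j6275 Ω = 6372∠80.0° Ω.
Step 4 — Source phasor: V = 176∠0.0° V = 176 V.
Step 5 — Current: I = V / Z = 0.004811 - j0.0272 A = 0.02762∠-80.0° A.
Step 6 — Complex power: S = V·I* = 0.8468 + j4.787 VA.
Step 7 — Real power: P = Re(S) = 0.8468 W.
Step 8 — Reactive power: Q = Im(S) = 4.787 VAR.
Step 9 — Apparent power: |S| = 4.861 VA.
Step 10 — Power factor: PF = P/|S| = 0.1742 (lagging).

(a) P = 0.8468 W  (b) Q = 4.787 VAR  (c) S = 4.861 VA  (d) PF = 0.1742 (lagging)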